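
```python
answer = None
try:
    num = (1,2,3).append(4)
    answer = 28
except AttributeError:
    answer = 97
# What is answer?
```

Step-by-step execution trace:
1. `num = (1,2,3).append(4)` raises AttributeError.
2. `answer = 28` is not reached.
3. `except AttributeError` matches → answer = 97.
Result: 97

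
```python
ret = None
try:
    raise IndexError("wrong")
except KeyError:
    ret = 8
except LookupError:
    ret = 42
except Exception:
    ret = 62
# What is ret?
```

Step-by-step execution trace:
1. `raise IndexError(...)` raises IndexError.
2. `except KeyError` does not match (IndexError is not a subclass of KeyError); skipped.
3. `except LookupError` matches (IndexError is a subclass of LookupError) → ret = 42.
4. `except Exception` is not reached.
Result: 42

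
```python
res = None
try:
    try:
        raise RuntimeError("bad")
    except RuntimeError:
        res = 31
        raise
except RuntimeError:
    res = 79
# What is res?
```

Step-by-step execution trace:
1. Inner try: `raise RuntimeError("bad")` raises RuntimeError.
2. Inner `except RuntimeError` matches → res = 31.
3. bare `raise` re-raises the same RuntimeError.
4. Outer `except RuntimeError` matches → res = 79.
Result: 79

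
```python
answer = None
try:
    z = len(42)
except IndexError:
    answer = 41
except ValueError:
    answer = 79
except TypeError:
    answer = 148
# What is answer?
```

Step-by-step execution trace:
1. `z = len(42)` raises TypeError.
2. `except IndexError` does not match TypeError; skipped.
3. `except ValueError` does not match TypeError; skipped.
4. `except TypeError` matches → answer = 148.
Result: 148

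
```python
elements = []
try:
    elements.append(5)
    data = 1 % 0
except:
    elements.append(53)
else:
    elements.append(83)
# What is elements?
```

Step-by-step execution trace:
1. try: `elements.append(5)` → elements = [5].
2. `data = 1 % 0` raises ZeroDivisionError.
3. bare `except` matches → `elements.append(53)` → elements = [5, 53].
4. `else` is skipped (an exception was raised).
Result: [5, 53]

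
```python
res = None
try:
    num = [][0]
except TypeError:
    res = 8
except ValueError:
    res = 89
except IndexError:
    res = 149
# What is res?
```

Step-by-step execution trace:
1. `num = [][0]` raises IndexError.
2. `except TypeError` does not match IndexError; skipped.
3. `except ValueError` does not match IndexError; skipped.
4. `except IndexError` matches → res = 149.
Result: 149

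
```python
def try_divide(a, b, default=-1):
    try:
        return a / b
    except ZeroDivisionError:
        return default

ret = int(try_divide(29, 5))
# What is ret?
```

Step-by-step execution trace:
1. `try_divide(29, 5)` enters try: `return 29 / 5` → returns 5.8. No exception raised.
2. `except ZeroDivisionError` is skipped.
3. `int(5.8)` → 5 → ret = 5.
Result: 5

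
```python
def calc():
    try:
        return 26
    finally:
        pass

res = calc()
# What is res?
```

Step-by-step execution trace:
1. `calc()` enters try: `return 26` sets pending return value 26.
2. Before returning, `finally: pass` runs (no effect).
3. calc() returns 26 → res = 26.
Result: 26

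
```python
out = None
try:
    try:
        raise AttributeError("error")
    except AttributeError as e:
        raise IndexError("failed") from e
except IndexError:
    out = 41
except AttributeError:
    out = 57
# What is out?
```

Step-by-step execution trace:
1. Inner try raises AttributeError; inner `except AttributeError as e` catches it.
2. `raise IndexError(...) from e` raises IndexError (AttributeError is attached as __cause__, but only IndexError is active).
3. Outer `except IndexError` matches → out = 41.
4. `except AttributeError` is not reached.
Result: 41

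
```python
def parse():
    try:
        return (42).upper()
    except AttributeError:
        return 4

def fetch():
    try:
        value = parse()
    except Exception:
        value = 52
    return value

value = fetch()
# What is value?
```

Step-by-step execution trace:
1. `fetch()` calls `parse()`.
2. In parse: `(42).upper()` raises AttributeError; `except AttributeError` catches it → returns 4.
3. In fetch: `value = parse()` → value = 4. No exception reaches fetch.
4. `except Exception` is skipped; fetch returns 4.
5. value = 4.
Result: 4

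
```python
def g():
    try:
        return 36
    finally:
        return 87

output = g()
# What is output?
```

Step-by-step execution trace:
1. `g()` enters try: `return 36` sets pending return value 36.
2. Before returning, `finally: return 87` runs and overrides the pending return.
3. g() returns 87 → output = 87.
Result: 87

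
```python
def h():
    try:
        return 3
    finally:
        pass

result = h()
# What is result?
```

Step-by-step execution trace:
1. `h()` enters try: `return 3` sets pending return value 3.
2. Before returning, `finally: pass` runs (no effect).
3. h() returns 3 → result = 3.
Result: 3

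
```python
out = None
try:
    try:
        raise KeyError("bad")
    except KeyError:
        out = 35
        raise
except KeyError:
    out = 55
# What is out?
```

Step-by-step execution trace:
1. Inner try: `raise KeyError("bad")` raises KeyError.
2. Inner `except KeyError` matches → out = 35.
3. bare `raise` re-raises the same KeyError.
4. Outer `except KeyError` matches → out = 55.
Result: 55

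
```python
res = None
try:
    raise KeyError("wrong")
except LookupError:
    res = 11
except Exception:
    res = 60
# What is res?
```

Step-by-step execution trace:
1. `raise KeyError(...)` raises KeyError.
2. `except LookupError` matches (KeyError is a subclass of LookupError) → res = 11.
3. `except Exception` is not reached.
Result: 11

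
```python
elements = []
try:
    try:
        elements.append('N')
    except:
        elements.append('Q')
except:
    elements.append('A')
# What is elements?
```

Step-by-step execution trace:
1. Inner try: `elements.append('N')` → elements = ['N']. No exception raised.
2. Inner `except` is skipped.
3. Inner try completes normally; outer `except` is skipped.
Result: ['N']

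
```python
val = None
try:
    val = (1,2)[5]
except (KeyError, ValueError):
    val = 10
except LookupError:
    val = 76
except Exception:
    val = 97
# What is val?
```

Step-by-step execution trace:
1. `val = (1,2)[5]` raises IndexError.
2. `except (KeyError, ValueError)` does not match IndexError; skipped.
3. `except LookupError` matches (IndexError is a subclass of LookupError) → val = 76.
4. `except Exception` is not reached.
Result: 76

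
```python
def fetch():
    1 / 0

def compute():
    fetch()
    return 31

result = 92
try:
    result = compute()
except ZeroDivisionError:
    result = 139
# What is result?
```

Step-by-step execution trace:
1. result starts at 92.
2. try: `compute()` calls `fetch()`.
3. `fetch()` evaluates `1 / 0`, which raises ZeroDivisionError; it propagates through compute (uncaught).
4. `return 31` in compute is not reached; the assignment to result does not complete.
5. `except ZeroDivisionError` matches → result = 139.
Result: 139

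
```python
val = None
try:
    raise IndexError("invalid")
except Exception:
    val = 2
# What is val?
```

Step-by-step execution trace:
1. `raise IndexError(...)` raises IndexError.
2. `except Exception` matches (IndexError is a subclass of Exception) → val = 2.
Result: 2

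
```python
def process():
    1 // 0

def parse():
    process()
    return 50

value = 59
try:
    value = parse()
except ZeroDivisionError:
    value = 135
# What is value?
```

Step-by-step execution trace:
1. value starts at 59.
2. try: `parse()` calls `process()`.
3. `process()` evaluates `1 // 0`, which raises ZeroDivisionError; it propagates through parse (uncaught).
4. `return 50` in parse is not reached; the assignment to value does not complete.
5. `except ZeroDivisionError` matches → value = 135.
Result: 135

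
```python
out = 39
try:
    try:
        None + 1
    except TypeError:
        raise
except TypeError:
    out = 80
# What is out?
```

Step-by-step execution trace:
1. Inner try: `None + 1` raises TypeError.
2. Inner `except TypeError` matches; bare `raise` re-raises the same TypeError.
3. Outer `except TypeError` matches → out = 80.
Result: 80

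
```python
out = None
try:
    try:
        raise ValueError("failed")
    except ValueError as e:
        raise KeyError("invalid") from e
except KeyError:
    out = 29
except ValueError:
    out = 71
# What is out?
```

Step-by-step execution trace:
1. Inner try raises ValueError; inner `except ValueError as e` catches it.
2. `raise KeyError(...) from e` raises KeyError (ValueError is attached as __cause__, but only KeyError is active).
3. Outer `except KeyError` matches → out = 29.
4. `except ValueError` is not reached.
Result: 29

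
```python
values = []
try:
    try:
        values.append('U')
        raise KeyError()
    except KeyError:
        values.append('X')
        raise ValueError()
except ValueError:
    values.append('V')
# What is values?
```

Step-by-step execution trace:
1. Inner try: `values.append('U')` → values = ['U'].
2. `raise KeyError()` raises KeyError.
3. Inner `except KeyError` matches → `values.append('X')` → values = ['U', 'X'].
4. `raise ValueError()` raises ValueError; propagates to outer try.
5. Outer `except ValueError` matches → `values.append('V')` → values = ['U', 'X', 'V'].
Result: ['U', 'X', 'V']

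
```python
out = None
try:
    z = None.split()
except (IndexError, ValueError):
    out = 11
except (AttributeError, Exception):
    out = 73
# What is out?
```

Step-by-step execution trace:
1. `z = None.split()` raises AttributeError.
2. `except (IndexError, ValueError)` does not match AttributeError; skipped.
3. `except (AttributeError, Exception)` matches (AttributeError is in the tuple) → out = 73.
Result: 73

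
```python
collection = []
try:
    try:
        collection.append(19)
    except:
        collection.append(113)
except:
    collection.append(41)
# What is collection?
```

Step-by-step execution trace:
1. Inner try: `collection.append(19)` → collection = [19]. No exception raised.
2. Inner `except` is skipped.
3. Inner try completes normally; outer `except` is skipped.
Result: [19]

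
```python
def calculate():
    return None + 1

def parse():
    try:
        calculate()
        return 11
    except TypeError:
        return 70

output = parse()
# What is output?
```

Step-by-step execution trace:
1. `parse()` calls `calculate()`.
2. `calculate()` evaluates `None + 1`, which raises TypeError; it propagates to the caller.
3. `return 11` is not reached.
4. `except TypeError` in parse matches → returns 70.
5. output = 70.
Result: 70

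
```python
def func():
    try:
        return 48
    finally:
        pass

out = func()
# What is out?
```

Step-by-step execution trace:
1. `func()` enters try: `return 48` sets pending return value 48.
2. Before returning, `finally: pass` runs (no effect).
3. func() returns 48 → out = 48.
Result: 48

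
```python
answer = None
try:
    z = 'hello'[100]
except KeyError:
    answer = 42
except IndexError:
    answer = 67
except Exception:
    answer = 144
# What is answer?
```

Step-by-step execution trace:
1. `z = 'hello'[100]` raises IndexError.
2. `except KeyError` does not match IndexError; skipped.
3. `except IndexError` matches → answer = 67.
4. Remaining except clauses are skipped.
Result: 67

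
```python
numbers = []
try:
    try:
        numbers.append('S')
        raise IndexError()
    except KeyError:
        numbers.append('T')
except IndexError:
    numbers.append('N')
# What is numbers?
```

Step-by-step execution trace:
1. Inner try: `numbers.append('S')` → numbers = ['S'].
2. `raise IndexError()` raises IndexError.
3. Inner `except KeyError` does not match IndexError; exception propagates to outer try.
4. Outer `except IndexError` matches → `numbers.append('N')` → numbers = ['S', 'N'].
Result: ['S', 'N']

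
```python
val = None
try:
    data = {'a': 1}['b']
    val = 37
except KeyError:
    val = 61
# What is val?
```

Step-by-step execution trace:
1. `data = {'a': 1}['b']` raises KeyError.
2. `val = 37` is not reached.
3. `except KeyError` matches → val = 61.
Result: 61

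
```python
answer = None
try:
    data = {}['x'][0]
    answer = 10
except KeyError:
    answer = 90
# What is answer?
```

Step-by-step execution trace:
1. `data = {}['x'][0]` raises KeyError.
2. `answer = 10` is not reached.
3. `except KeyError` matches → answer = 90.
Result: 90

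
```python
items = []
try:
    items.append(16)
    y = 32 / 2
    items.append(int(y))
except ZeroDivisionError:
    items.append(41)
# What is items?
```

Step-by-step execution trace:
1. try: `items.append(16)` → items = [16].
2. `y = 32 / 2` → y = 16.0. No exception raised.
3. `items.append(int(y))` → items = [16, 16].
4. `except ZeroDivisionError` is skipped (no exception was raised).
Result: [16, 16]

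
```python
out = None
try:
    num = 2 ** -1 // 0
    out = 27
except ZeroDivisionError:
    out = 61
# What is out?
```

Step-by-step execution trace:
1. `num = 2 ** -1 // 0` raises ZeroDivisionError.
2. `out = 27` is not reached.
3. `except ZeroDivisionError` matches → out = 61.
Result: 61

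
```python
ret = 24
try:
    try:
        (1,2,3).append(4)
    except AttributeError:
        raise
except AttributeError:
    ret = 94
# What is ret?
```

Step-by-step execution trace:
1. Inner try: `(1,2,3).append(4)` raises AttributeError.
2. Inner `except AttributeError` matches; bare `raise` re-raises the same AttributeError.
3. Outer `except AttributeError` matches → ret = 94.
Result: 94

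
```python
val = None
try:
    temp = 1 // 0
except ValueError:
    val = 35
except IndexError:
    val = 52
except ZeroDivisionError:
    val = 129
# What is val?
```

Step-by-step execution trace:
1. `temp = 1 // 0` raises ZeroDivisionError.
2. `except ValueError` does not match ZeroDivisionError; skipped.
3. `except IndexError` does not match ZeroDivisionError; skipped.
4. `except ZeroDivisionError` matches → val = 129.
Result: 129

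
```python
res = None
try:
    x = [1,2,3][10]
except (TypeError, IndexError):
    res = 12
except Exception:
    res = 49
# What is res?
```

Step-by-step execution trace:
1. `x = [1,2,3][10]` raises IndexError.
2. `except (TypeError, IndexError)` matches (IndexError is in the tuple) → res = 12.
3. `except Exception` is not reached.
Result: 12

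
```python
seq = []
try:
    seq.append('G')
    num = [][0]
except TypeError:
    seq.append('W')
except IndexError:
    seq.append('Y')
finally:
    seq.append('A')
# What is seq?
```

Step-by-step execution trace:
1. try: `seq.append('G')` → seq = ['G'].
2. `num = [][0]` raises IndexError.
3. `except TypeError` does not match IndexError; skipped.
4. `except IndexError` matches → `seq.append('Y')` → seq = ['G', 'Y'].
5. finally always runs: `seq.append('A')` → seq = ['G', 'Y', 'A'].
Result: ['G', 'Y', 'A']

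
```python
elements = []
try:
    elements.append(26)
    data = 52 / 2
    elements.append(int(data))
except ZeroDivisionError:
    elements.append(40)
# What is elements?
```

Step-by-step execution trace:
1. try: `elements.append(26)` → elements = [26].
2. `data = 52 / 2` → data = 26.0. No exception raised.
3. `elements.append(int(data))` → elements = [26, 26].
4. `except ZeroDivisionError` is skipped (no exception was raised).
Result: [26, 26]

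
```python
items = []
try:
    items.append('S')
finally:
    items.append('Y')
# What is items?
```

Step-by-step execution trace:
1. try: `items.append('S')` → items = ['S'].
2. The try body completes without raising.
3. finally always runs: `items.append('Y')` → items = ['S', 'Y'].
Result: ['S', 'Y']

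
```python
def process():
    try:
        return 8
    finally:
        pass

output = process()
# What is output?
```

Step-by-step execution trace:
1. `process()` enters try: `return 8` sets pending return value 8.
2. Before returning, `finally: pass` runs (no effect).
3. process() returns 8 → output = 8.
Result: 8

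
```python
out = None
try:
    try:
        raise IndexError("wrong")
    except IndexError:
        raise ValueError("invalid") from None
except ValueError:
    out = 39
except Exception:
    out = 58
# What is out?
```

Step-by-step execution trace:
1. Inner try raises IndexError; inner `except IndexError` catches it.
2. `raise ValueError(...) from None` raises ValueError (from None suppresses __context__, but the active exception is still ValueError).
3. Outer `except ValueError` matches → out = 39.
4. `except Exception` is not reached.
Result: 39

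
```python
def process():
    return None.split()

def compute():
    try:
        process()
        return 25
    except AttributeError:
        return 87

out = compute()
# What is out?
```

Step-by-step execution trace:
1. `compute()` calls `process()`.
2. `process()` evaluates `None.split()`, which raises AttributeError; it propagates to the caller.
3. `return 25` is not reached.
4. `except AttributeError` in compute matches → returns 87.
5. out = 87.
Result: 87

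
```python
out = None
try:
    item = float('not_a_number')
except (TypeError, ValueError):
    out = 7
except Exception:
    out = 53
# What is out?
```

Step-by-step execution trace:
1. `item = float('not_a_number')` raises ValueError.
2. `except (TypeError, ValueError)` matches (ValueError is in the tuple) → out = 7.
3. `except Exception` is not reached.
Result: 7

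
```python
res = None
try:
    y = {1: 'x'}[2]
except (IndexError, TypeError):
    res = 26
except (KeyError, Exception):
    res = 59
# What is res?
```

Step-by-step execution trace:
1. `y = {1: 'x'}[2]` raises KeyError.
2. `except (IndexError, TypeError)` does not match KeyError; skipped.
3. `except (KeyError, Exception)` matches (KeyError is in the tuple) → res = 59.
Result: 59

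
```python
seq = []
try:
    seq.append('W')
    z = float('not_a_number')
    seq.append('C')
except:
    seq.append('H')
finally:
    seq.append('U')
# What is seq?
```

Step-by-step execution trace:
1. try: `seq.append('W')` → seq = ['W'].
2. `z = float('not_a_number')` raises ValueError; `seq.append('C')` is not reached.
3. bare `except` matches → `seq.append('H')` → seq = ['W', 'H'].
4. finally always runs: `seq.append('U')` → seq = ['W', 'H', 'U'].
Result: ['W', 'H', 'U']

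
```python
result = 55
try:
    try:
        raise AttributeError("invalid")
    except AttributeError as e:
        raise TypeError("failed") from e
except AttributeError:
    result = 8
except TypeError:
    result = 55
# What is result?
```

Step-by-step execution trace:
1. Inner try raises AttributeError; inner `except AttributeError as e` catches it.
2. `raise TypeError(...) from e` raises TypeError (AttributeError is attached as __cause__, but only TypeError is active).
3. Outer `except AttributeError` does not match TypeError; skipped.
4. Outer `except TypeError` matches → result = 55.
Result: 55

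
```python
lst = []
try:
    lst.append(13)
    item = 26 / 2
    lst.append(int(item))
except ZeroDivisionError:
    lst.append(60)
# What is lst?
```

Step-by-step execution trace:
1. try: `lst.append(13)` → lst = [13].
2. `item = 26 / 2` → item = 13.0. No exception raised.
3. `lst.append(int(item))` → lst = [13, 13].
4. `except ZeroDivisionError` is skipped (no exception was raised).
Result: [13, 13]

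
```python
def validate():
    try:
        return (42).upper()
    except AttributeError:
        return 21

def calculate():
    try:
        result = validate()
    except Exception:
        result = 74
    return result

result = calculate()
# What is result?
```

Step-by-step execution trace:
1. `calculate()` calls `validate()`.
2. In validate: `(42).upper()` raises AttributeError; `except AttributeError` catches it → returns 21.
3. In calculate: `result = validate()` → result = 21. No exception reaches calculate.
4. `except Exception` is skipped; calculate returns 21.
5. result = 21.
Result: 21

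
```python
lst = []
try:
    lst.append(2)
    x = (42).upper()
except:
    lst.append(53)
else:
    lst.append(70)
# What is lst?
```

Step-by-step execution trace:
1. try: `lst.append(2)` → lst = [2].
2. `x = (42).upper()` raises AttributeError.
3. bare `except` matches → `lst.append(53)` → lst = [2, 53].
4. `else` is skipped (an exception was raised).
Result: [2, 53]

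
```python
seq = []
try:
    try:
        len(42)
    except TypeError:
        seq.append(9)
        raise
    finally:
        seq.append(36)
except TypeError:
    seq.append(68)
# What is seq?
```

Step-by-step execution trace:
1. Inner try: `len(42)` raises TypeError.
2. Inner `except TypeError` matches → `seq.append(9)` → seq = [9].
3. bare `raise` re-raises TypeError.
4. Inner `finally` runs during unwinding: `seq.append(36)` → seq = [9, 36].
5. Outer `except TypeError` matches → `seq.append(68)` → seq = [9, 36, 68].
Result: [9, 36, 68]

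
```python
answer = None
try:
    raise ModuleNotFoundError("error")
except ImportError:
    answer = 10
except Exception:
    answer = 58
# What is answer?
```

Step-by-step execution trace:
1. `raise ModuleNotFoundError(...)` raises ModuleNotFoundError.
2. `except ImportError` matches (ModuleNotFoundError is a subclass of ImportError) → answer = 10.
3. `except Exception` is not reached.
Result: 10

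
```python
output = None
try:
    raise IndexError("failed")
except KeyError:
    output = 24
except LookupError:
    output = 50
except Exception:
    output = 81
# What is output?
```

Step-by-step execution trace:
1. `raise IndexError(...)` raises IndexError.
2. `except KeyError` does not match (IndexError is not a subclass of KeyError); skipped.
3. `except LookupError` matches (IndexError is a subclass of LookupError) → output = 50.
4. `except Exception` is not reached.
Result: 50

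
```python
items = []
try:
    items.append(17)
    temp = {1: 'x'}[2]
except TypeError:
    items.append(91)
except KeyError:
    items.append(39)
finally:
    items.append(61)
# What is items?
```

Step-by-step execution trace:
1. try: `items.append(17)` → items = [17].
2. `temp = {1: 'x'}[2]` raises KeyError.
3. `except TypeError` does not match KeyError; skipped.
4. `except KeyError` matches → `items.append(39)` → items = [17, 39].
5. finally always runs: `items.append(61)` → items = [17, 39, 61].
Result: [17, 39, 61]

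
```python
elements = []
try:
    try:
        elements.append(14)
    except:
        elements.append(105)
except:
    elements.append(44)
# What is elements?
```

Step-by-step execution trace:
1. Inner try: `elements.append(14)` → elements = [14]. No exception raised.
2. Inner `except` is skipped.
3. Inner try completes normally; outer `except` is skipped.
Result: [14]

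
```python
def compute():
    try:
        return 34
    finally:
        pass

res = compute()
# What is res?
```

Step-by-step execution trace:
1. `compute()` enters try: `return 34` sets pending return value 34.
2. Before returning, `finally: pass` runs (no effect).
3. compute() returns 34 → res = 34.
Result: 34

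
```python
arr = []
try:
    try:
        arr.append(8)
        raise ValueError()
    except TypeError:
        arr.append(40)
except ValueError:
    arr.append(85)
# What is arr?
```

Step-by-step execution trace:
1. Inner try: `arr.append(8)` → arr = [8].
2. `raise ValueError()` raises ValueError.
3. Inner `except TypeError` does not match ValueError; exception propagates to outer try.
4. Outer `except ValueError` matches → `arr.append(85)` → arr = [8, 85].
Result: [8, 85]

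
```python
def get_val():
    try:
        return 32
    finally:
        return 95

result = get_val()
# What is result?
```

Step-by-step execution trace:
1. `get_val()` enters try: `return 32` sets pending return value 32.
2. Before returning, `finally: return 95` runs and overrides the pending return.
3. get_val() returns 95 → result = 95.
Result: 95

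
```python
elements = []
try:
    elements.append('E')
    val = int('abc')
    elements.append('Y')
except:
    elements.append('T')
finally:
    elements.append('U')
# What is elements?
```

Step-by-step execution trace:
1. try: `elements.append('E')` → elements = ['E'].
2. `val = int('abc')` raises ValueError; `elements.append('Y')` is not reached.
3. bare `except` matches → `elements.append('T')` → elements = ['E', 'T'].
4. finally always runs: `elements.append('U')` → elements = ['E', 'T', 'U'].
Result: ['E', 'T', 'U']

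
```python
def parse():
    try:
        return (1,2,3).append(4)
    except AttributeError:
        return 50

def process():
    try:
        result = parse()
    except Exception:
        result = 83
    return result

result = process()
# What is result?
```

Step-by-step execution trace:
1. `process()` calls `parse()`.
2. In parse: `(1,2,3).append(4)` raises AttributeError; `except AttributeError` catches it → returns 50.
3. In process: `result = parse()` → result = 50. No exception reaches process.
4. `except Exception` is skipped; process returns 50.
5. result = 50.
Result: 50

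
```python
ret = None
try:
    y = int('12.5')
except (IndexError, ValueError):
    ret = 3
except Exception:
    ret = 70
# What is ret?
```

Step-by-step execution trace:
1. `y = int('12.5')` raises ValueError.
2. `except (IndexError, ValueError)` matches (ValueError is in the tuple) → ret = 3.
3. `except Exception` is not reached.
Result: 3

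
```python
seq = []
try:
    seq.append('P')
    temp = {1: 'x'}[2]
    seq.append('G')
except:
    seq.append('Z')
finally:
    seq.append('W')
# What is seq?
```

Step-by-step execution trace:
1. try: `seq.append('P')` → seq = ['P'].
2. `temp = {1: 'x'}[2]` raises KeyError; `seq.append('G')` is not reached.
3. bare `except` matches → `seq.append('Z')` → seq = ['P', 'Z'].
4. finally always runs: `seq.append('W')` → seq = ['P', 'Z', 'W'].
Result: ['P', 'Z', 'W']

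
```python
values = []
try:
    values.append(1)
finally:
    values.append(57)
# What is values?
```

Step-by-step execution trace:
1. try: `values.append(1)` → values = [1].
2. The try body completes without raising.
3. finally always runs: `values.append(57)` → values = [1, 57].
Result: [1, 57]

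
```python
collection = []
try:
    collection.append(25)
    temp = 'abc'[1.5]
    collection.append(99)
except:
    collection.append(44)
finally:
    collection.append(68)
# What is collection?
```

Step-by-step execution trace:
1. try: `collection.append(25)` → collection = [25].
2. `temp = 'abc'[1.5]` raises TypeError; `collection.append(99)` is not reached.
3. bare `except` matches → `collection.append(44)` → collection = [25, 44].
4. finally always runs: `collection.append(68)` → collection = [25, 44, 68].
Result: [25, 44, 68]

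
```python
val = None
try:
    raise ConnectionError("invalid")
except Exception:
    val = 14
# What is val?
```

Step-by-step execution trace:
1. `raise ConnectionError(...)` raises ConnectionError.
2. `except Exception` matches (ConnectionError is a subclass of Exception) → val = 14.
Result: 14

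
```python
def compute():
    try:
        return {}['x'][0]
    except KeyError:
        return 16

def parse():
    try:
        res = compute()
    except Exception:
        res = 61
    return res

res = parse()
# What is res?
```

Step-by-step execution trace:
1. `parse()` calls `compute()`.
2. In compute: `{}['x'][0]` raises KeyError; `except KeyError` catches it → returns 16.
3. In parse: `res = compute()` → res = 16. No exception reaches parse.
4. `except Exception` is skipped; parse returns 16.
5. res = 16.
Result: 16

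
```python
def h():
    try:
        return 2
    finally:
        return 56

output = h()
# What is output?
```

Step-by-step execution trace:
1. `h()` enters try: `return 2` sets pending return value 2.
2. Before returning, `finally: return 56` runs and overrides the pending return.
3. h() returns 56 → output = 56.
Result: 56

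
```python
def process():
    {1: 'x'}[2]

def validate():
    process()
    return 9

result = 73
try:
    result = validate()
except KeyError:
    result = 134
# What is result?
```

Step-by-step execution trace:
1. result starts at 73.
2. try: `validate()` calls `process()`.
3. `process()` evaluates `{1: 'x'}[2]`, which raises KeyError; it propagates through validate (uncaught).
4. `return 9` in validate is not reached; the assignment to result does not complete.
5. `except KeyError` matches → result = 134.
Result: 134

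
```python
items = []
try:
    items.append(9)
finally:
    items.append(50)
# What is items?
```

Step-by-step execution trace:
1. try: `items.append(9)` → items = [9].
2. The try body completes without raising.
3. finally always runs: `items.append(50)` → items = [9, 50].
Result: [9, 50]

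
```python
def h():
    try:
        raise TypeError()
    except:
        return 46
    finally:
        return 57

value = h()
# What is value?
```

Step-by-step execution trace:
1. `h()` enters try: `raise TypeError()` raises TypeError.
2. bare `except` matches → `return 46` sets pending return value 46.
3. Before returning, `finally: return 57` runs and overrides the pending return.
4. h() returns 57 → value = 57.
Result: 57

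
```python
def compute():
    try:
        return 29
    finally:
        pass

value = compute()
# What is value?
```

Step-by-step execution trace:
1. `compute()` enters try: `return 29` sets pending return value 29.
2. Before returning, `finally: pass` runs (no effect).
3. compute() returns 29 → value = 29.
Result: 29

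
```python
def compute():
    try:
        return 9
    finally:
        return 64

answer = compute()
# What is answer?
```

Step-by-step execution trace:
1. `compute()` enters try: `return 9` sets pending return value 9.
2. Before returning, `finally: return 64` runs and overrides the pending return.
3. compute() returns 64 → answer = 64.
Result: 64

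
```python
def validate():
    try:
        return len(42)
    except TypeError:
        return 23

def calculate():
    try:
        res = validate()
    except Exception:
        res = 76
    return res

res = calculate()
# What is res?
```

Step-by-step execution trace:
1. `calculate()` calls `validate()`.
2. In validate: `len(42)` raises TypeError; `except TypeError` catches it → returns 23.
3. In calculate: `res = validate()` → res = 23. No exception reaches calculate.
4. `except Exception` is skipped; calculate returns 23.
5. res = 23.
Result: 23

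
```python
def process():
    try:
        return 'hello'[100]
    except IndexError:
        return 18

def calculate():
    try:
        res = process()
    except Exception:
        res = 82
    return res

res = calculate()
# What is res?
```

Step-by-step execution trace:
1. `calculate()` calls `process()`.
2. In process: `'hello'[100]` raises IndexError; `except IndexError` catches it → returns 18.
3. In calculate: `res = process()` → res = 18. No exception reaches calculate.
4. `except Exception` is skipped; calculate returns 18.
5. res = 18.
Result: 18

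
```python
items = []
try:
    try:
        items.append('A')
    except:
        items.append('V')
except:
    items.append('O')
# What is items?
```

Step-by-step execution trace:
1. Inner try: `items.append('A')` → items = ['A']. No exception raised.
2. Inner `except` is skipped.
3. Inner try completes normally; outer `except` is skipped.
Result: ['A']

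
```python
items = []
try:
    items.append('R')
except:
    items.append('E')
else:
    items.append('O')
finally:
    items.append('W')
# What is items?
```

Step-by-step execution trace:
1. try: `items.append('R')` → items = ['R']. No exception raised.
2. `except` is skipped.
3. `else` runs: `items.append('O')` → items = ['R', 'O'].
4. `finally` always runs: `items.append('W')` → items = ['R', 'O', 'W'].
Result: ['R', 'O', 'W']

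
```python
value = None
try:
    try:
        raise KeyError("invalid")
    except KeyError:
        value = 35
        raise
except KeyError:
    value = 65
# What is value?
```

Step-by-step execution trace:
1. Inner try: `raise KeyError("invalid")` raises KeyError.
2. Inner `except KeyError` matches → value = 35.
3. bare `raise` re-raises the same KeyError.
4. Outer `except KeyError` matches → value = 65.
Result: 65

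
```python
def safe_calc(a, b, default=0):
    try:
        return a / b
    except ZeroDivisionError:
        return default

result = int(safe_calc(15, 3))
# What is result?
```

Step-by-step execution trace:
1. `safe_calc(15, 3)` enters try: `return 15 / 3` → returns 5.0. No exception raised.
2. `except ZeroDivisionError` is skipped.
3. `int(5.0)` → 5 → result = 5.
Result: 5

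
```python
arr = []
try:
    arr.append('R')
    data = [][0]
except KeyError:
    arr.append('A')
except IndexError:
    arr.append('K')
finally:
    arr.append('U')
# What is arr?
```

Step-by-step execution trace:
1. try: `arr.append('R')` → arr = ['R'].
2. `data = [][0]` raises IndexError.
3. `except KeyError` does not match IndexError; skipped.
4. `except IndexError` matches → `arr.append('K')` → arr = ['R', 'K'].
5. finally always runs: `arr.append('U')` → arr = ['R', 'K', 'U'].
Result: ['R', 'K', 'U']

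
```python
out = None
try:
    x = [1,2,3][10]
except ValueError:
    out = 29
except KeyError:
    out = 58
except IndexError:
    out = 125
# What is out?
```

Step-by-step execution trace:
1. `x = [1,2,3][10]` raises IndexError.
2. `except ValueError` does not match IndexError; skipped.
3. `except KeyError` does not match IndexError; skipped.
4. `except IndexError` matches → out = 125.
Result: 125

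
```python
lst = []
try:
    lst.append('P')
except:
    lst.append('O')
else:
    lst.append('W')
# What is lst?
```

Step-by-step execution trace:
1. try: `lst.append('P')` → lst = ['P']. No exception raised.
2. `except` is skipped.
3. `else` runs (try completed without exception): `lst.append('W')` → lst = ['P', 'W'].
Result: ['P', 'W']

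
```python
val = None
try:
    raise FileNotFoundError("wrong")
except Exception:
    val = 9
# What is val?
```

Step-by-step execution trace:
1. `raise FileNotFoundError(...)` raises FileNotFoundError.
2. `except Exception` matches (FileNotFoundError is a subclass of Exception) → val = 9.
Result: 9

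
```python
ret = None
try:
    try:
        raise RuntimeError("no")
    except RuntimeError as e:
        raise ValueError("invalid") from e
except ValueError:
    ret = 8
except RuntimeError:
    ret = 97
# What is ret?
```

Step-by-step execution trace:
1. Inner try raises RuntimeError; inner `except RuntimeError as e` catches it.
2. `raise ValueError(...) from e` raises ValueError (RuntimeError is attached as __cause__, but only ValueError is active).
3. Outer `except ValueError` matches → ret = 8.
4. `except RuntimeError` is not reached.
Result: 8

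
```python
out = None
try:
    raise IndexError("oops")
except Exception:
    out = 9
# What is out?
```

Step-by-step execution trace:
1. `raise IndexError(...)` raises IndexError.
2. `except Exception` matches (IndexError is a subclass of Exception) → out = 9.
Result: 9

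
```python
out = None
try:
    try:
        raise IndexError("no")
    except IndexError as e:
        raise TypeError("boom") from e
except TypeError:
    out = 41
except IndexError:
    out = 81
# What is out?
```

Step-by-step execution trace:
1. Inner try raises IndexError; inner `except IndexError as e` catches it.
2. `raise TypeError(...) from e` raises TypeError (IndexError is attached as __cause__, but only TypeError is active).
3. Outer `except TypeError` matches → out = 41.
4. `except IndexError` is not reached.
Result: 41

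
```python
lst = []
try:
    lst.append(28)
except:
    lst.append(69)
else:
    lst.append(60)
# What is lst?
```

Step-by-step execution trace:
1. try: `lst.append(28)` → lst = [28]. No exception raised.
2. `except` is skipped.
3. `else` runs (try completed without exception): `lst.append(60)` → lst = [28, 60].
Result: [28, 60]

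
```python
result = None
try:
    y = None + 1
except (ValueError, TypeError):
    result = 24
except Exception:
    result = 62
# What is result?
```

Step-by-step execution trace:
1. `y = None + 1` raises TypeError.
2. `except (ValueError, TypeError)` matches (TypeError is in the tuple) → result = 24.
3. `except Exception` is not reached.
Result: 24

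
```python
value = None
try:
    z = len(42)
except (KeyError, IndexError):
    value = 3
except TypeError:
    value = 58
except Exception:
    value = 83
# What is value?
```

Step-by-step execution trace:
1. `z = len(42)` raises TypeError.
2. `except (KeyError, IndexError)` does not match TypeError; skipped.
3. `except TypeError` matches (exact type match) → value = 58.
4. `except Exception` is not reached.
Result: 58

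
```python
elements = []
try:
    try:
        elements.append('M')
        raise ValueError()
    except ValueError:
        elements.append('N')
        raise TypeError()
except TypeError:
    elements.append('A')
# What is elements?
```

Step-by-step execution trace:
1. Inner try: `elements.append('M')` → elements = ['M'].
2. `raise ValueError()` raises ValueError.
3. Inner `except ValueError` matches → `elements.append('N')` → elements = ['M', 'N'].
4. `raise TypeError()` raises TypeError; propagates to outer try.
5. Outer `except TypeError` matches → `elements.append('A')` → elements = ['M', 'N', 'A'].
Result: ['M', 'N', 'A']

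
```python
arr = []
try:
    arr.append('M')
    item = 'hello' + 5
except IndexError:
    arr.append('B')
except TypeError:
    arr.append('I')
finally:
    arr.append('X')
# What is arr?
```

Step-by-step execution trace:
1. try: `arr.append('M')` → arr = ['M'].
2. `item = 'hello' + 5` raises TypeError.
3. `except IndexError` does not match TypeError; skipped.
4. `except TypeError` matches → `arr.append('I')` → arr = ['M', 'I'].
5. finally always runs: `arr.append('X')` → arr = ['M', 'I', 'X'].
Result: ['M', 'I', 'X']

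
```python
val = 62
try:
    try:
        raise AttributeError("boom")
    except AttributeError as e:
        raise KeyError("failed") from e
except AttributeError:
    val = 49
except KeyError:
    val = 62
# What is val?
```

Step-by-step execution trace:
1. Inner try raises AttributeError; inner `except AttributeError as e` catches it.
2. `raise KeyError(...) from e` raises KeyError (AttributeError is attached as __cause__, but only KeyError is active).
3. Outer `except AttributeError` does not match KeyError; skipped.
4. Outer `except KeyError` matches → val = 62.
Result: 62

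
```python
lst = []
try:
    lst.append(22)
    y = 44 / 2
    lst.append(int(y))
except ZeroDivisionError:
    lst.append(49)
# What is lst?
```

Step-by-step execution trace:
1. try: `lst.append(22)` → lst = [22].
2. `y = 44 / 2` → y = 22.0. No exception raised.
3. `lst.append(int(y))` → lst = [22, 22].
4. `except ZeroDivisionError` is skipped (no exception was raised).
Result: [22, 22]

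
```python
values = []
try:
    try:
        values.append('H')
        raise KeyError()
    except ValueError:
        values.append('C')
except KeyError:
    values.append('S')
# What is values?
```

Step-by-step execution trace:
1. Inner try: `values.append('H')` → values = ['H'].
2. `raise KeyError()` raises KeyError.
3. Inner `except ValueError` does not match KeyError; exception propagates to outer try.
4. Outer `except KeyError` matches → `values.append('S')` → values = ['H', 'S'].
Result: ['H', 'S']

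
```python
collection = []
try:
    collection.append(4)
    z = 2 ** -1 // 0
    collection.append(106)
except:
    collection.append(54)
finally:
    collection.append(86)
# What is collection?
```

Step-by-step execution trace:
1. try: `collection.append(4)` → collection = [4].
2. `z = 2 ** -1 // 0` raises ZeroDivisionError; `collection.append(106)` is not reached.
3. bare `except` matches → `collection.append(54)` → collection = [4, 54].
4. finally always runs: `collection.append(86)` → collection = [4, 54, 86].
Result: [4, 54, 86]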